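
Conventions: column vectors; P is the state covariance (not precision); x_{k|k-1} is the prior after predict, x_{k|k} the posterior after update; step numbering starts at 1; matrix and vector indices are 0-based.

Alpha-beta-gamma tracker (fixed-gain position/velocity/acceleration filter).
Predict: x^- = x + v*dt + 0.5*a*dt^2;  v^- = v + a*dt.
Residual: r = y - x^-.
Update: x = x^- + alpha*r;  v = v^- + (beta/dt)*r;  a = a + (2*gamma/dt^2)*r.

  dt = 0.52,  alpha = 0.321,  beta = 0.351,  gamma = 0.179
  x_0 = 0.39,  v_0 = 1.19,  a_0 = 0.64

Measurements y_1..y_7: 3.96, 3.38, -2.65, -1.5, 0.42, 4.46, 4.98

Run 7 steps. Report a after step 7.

step 1: x_pred=1.0953  r=2.8647  x^+=2.0149  v^+=3.4565  a^+=4.4327
step 2: x_pred=4.4115  r=-1.0315  x^+=4.0804  v^+=5.0652  a^+=3.0670
step 3: x_pred=7.1290  r=-9.7790  x^+=3.9899  v^+=0.0592  a^+=-9.8800
step 4: x_pred=2.6849  r=-4.1849  x^+=1.3416  v^+=-7.9032  a^+=-15.4207
step 5: x_pred=-4.8530  r=5.2730  x^+=-3.1604  v^+=-12.3627  a^+=-8.4395
step 6: x_pred=-10.7300  r=15.1900  x^+=-5.8540  v^+=-6.4980  a^+=11.6716
step 7: x_pred=-7.6550  r=12.6350  x^+=-3.5991  v^+=8.0998  a^+=28.3998

a_post = 28.3998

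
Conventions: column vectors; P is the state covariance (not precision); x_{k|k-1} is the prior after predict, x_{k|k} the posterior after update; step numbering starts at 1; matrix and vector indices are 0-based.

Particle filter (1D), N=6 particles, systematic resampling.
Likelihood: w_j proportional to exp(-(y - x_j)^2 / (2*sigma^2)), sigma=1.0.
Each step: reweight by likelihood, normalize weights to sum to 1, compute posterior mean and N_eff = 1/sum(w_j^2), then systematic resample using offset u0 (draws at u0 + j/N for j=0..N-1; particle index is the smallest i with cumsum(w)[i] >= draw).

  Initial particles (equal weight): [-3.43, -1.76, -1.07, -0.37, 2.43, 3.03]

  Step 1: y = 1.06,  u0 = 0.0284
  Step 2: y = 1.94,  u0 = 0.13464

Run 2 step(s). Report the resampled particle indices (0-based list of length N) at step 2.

resampled_idx = [3, 3, 4, 4, 5, 5]

step 1: w=[0.0000, 0.0184, 0.1018, 0.3537, 0.3847, 0.1413]  mean=1.0906  Neff=3.2914  idx=[2, 3, 3, 4, 4, 5]
step 2: w=[0.0044, 0.0280, 0.0280, 0.3583, 0.3583, 0.2230]  mean=2.3916  Neff=3.2462  idx=[3, 3, 4, 4, 5, 5]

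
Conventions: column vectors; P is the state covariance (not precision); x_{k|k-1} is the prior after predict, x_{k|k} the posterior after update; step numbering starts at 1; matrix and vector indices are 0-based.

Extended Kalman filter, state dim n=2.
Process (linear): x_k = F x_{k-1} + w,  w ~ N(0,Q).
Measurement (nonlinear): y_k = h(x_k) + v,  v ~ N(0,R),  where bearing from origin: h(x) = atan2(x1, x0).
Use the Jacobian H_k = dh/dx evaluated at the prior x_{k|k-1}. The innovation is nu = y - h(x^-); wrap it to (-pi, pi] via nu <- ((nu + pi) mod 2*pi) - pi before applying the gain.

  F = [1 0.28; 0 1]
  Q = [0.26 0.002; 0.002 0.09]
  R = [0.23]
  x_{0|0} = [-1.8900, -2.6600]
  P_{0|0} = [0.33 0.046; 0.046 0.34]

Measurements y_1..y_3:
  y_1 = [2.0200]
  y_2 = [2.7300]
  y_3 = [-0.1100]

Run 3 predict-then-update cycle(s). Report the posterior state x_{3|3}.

step 1: x^-=[-2.6348, -2.6600]  P^-=[0.6424 0.1432; 0.1432 0.4300]  H_jac=[0.1898 -0.1880]  S=[0.2581]  K=[0.3680; -0.2079]  nu=[-1.9118]  x^+=[-3.3384, -2.2626]  P^+=[0.6075 0.1629; 0.1629 0.4188]
step 2: x^-=[-3.9719, -2.2626]  P^-=[0.9915 0.2822; 0.2822 0.5088]  H_jac=[0.1083 -0.1901]  S=[0.2484]  K=[0.2163; -0.2664]  nu=[-0.9294]  x^+=[-4.1729, -2.0151]  P^+=[0.9799 0.2965; 0.2965 0.4912]
step 3: x^-=[-4.7371, -2.0151]  P^-=[1.4445 0.4361; 0.4361 0.5812]  H_jac=[0.0760 -0.1788]  S=[0.2451]  K=[0.1301; -0.2886]  nu=[2.6294]  x^+=[-4.3950, -2.7740]  P^+=[1.4403 0.4453; 0.4453 0.5608]

x_post = [-4.3950, -2.7740]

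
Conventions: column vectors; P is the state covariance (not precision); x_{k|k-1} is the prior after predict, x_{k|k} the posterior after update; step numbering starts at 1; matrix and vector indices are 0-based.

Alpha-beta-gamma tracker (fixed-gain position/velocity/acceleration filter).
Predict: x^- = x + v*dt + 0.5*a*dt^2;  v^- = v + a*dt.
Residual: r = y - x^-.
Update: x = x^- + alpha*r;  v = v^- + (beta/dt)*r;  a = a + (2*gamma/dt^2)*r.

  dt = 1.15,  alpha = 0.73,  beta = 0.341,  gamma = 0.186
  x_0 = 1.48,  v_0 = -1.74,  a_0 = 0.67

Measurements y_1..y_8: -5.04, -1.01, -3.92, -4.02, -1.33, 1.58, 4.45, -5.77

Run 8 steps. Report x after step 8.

step 1: x_pred=-0.0780  r=-4.9620  x^+=-3.7002  v^+=-2.4409  a^+=-0.7257
step 2: x_pred=-6.9871  r=5.9771  x^+=-2.6238  v^+=-1.5031  a^+=0.9555
step 3: x_pred=-3.7206  r=-0.1994  x^+=-3.8662  v^+=-0.4634  a^+=0.8994
step 4: x_pred=-3.8043  r=-0.2157  x^+=-3.9618  v^+=0.5070  a^+=0.8388
step 5: x_pred=-2.8241  r=1.4941  x^+=-1.7334  v^+=1.9146  a^+=1.2590
step 6: x_pred=1.3009  r=0.2791  x^+=1.5046  v^+=3.4452  a^+=1.3375
step 7: x_pred=6.3511  r=-1.9011  x^+=4.9633  v^+=4.4197  a^+=0.8028
step 8: x_pred=10.5768  r=-16.3468  x^+=-1.3564  v^+=0.4957  a^+=-3.7953

x_post = -1.3564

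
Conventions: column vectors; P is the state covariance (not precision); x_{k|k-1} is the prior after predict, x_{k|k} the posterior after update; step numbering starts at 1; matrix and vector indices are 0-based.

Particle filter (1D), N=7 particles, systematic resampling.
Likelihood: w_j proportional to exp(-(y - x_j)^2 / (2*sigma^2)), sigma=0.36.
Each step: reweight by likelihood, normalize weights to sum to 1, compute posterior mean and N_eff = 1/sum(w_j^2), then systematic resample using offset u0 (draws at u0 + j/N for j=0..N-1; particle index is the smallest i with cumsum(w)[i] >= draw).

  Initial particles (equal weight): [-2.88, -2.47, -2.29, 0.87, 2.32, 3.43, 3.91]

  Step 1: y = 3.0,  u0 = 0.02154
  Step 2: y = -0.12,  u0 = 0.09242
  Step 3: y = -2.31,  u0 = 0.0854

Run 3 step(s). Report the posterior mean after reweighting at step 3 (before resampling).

post_mean = 2.3200

step 1: w=[0.0000, 0.0000, 0.0000, 0.0000, 0.2403, 0.7011, 0.0586]  mean=3.1914  Neff=1.8094  idx=[4, 4, 5, 5, 5, 5, 5]
step 2: w=[0.5000, 0.5000, 0.0000, 0.0000, 0.0000, 0.0000, 0.0000]  mean=2.3200  Neff=2.0000  idx=[0, 0, 0, 1, 1, 1, 1]
step 3: w=[0.1429, 0.1429, 0.1429, 0.1429, 0.1429, 0.1429, 0.1429]  mean=2.3200  Neff=7.0000  idx=[0, 1, 2, 3, 4, 5, 6]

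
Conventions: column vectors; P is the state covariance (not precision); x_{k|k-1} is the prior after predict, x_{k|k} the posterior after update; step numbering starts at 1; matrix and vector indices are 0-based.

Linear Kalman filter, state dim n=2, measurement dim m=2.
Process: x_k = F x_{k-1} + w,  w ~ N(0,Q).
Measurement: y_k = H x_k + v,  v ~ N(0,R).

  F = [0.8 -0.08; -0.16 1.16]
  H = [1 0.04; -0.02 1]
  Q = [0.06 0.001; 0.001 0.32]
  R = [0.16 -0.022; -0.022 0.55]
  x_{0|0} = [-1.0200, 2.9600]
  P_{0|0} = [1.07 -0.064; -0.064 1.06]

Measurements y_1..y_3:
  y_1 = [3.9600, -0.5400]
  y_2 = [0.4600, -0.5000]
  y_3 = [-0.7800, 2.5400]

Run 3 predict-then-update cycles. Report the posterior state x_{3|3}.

step 1: x^-=[-1.0528, 3.5968]  P^-=[0.7598 -0.2945; -0.2945 1.7975]  S=[0.8991 -0.2596; -0.2596 2.3596]  K=[0.8201 -0.0410; -0.0278 0.7612]  nu=[4.8689, -4.1579]  x^+=[3.1108, 0.2962]  P^+=[0.1336 -0.0379; -0.0379 0.4185]
step 2: x^-=[2.4650, -0.1541]  P^-=[0.1531 -0.0906; -0.0906 0.9007]  S=[0.3073 -0.0796; -0.0796 1.4544]  K=[0.4764 -0.0384; -0.0172 0.6196]  nu=[-1.9988, -0.2966]  x^+=[1.5241, -0.3034]  P^+=[0.0783 -0.0300; -0.0300 0.3406]
step 3: x^-=[1.2435, -0.5958]  P^-=[0.1161 -0.0689; -0.0689 0.7914]  S=[0.2719 -0.0615; -0.0615 1.3442]  K=[0.4092 -0.0342; -0.0035 0.5896]  nu=[-1.9997, 3.1607]  x^+=[0.3170, 1.2748]  P^+=[0.0673 -0.0265; -0.0265 0.3238]

x_post = [0.3170, 1.2748]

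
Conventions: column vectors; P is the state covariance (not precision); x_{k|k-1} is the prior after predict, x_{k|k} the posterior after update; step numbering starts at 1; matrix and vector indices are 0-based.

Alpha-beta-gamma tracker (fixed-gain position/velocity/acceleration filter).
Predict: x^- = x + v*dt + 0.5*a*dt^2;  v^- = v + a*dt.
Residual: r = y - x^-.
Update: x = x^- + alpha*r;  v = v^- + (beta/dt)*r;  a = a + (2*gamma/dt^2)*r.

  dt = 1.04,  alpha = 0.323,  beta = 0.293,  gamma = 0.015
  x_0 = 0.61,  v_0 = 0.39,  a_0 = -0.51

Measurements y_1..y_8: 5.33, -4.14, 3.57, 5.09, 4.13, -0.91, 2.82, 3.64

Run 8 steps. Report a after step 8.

step 1: x_pred=0.7398  r=4.5902  x^+=2.2224  v^+=1.1528  a^+=-0.3827
step 2: x_pred=3.2144  r=-7.3544  x^+=0.8389  v^+=-1.3171  a^+=-0.5867
step 3: x_pred=-0.8482  r=4.4182  x^+=0.5789  v^+=-0.6825  a^+=-0.4641
step 4: x_pred=-0.3820  r=5.4720  x^+=1.3855  v^+=0.3764  a^+=-0.3123
step 5: x_pred=1.6080  r=2.5220  x^+=2.4226  v^+=0.7621  a^+=-0.2424
step 6: x_pred=3.0841  r=-3.9941  x^+=1.7940  v^+=-0.6153  a^+=-0.3532
step 7: x_pred=0.9631  r=1.8569  x^+=1.5629  v^+=-0.4594  a^+=-0.3017
step 8: x_pred=0.9219  r=2.7181  x^+=1.7999  v^+=-0.0074  a^+=-0.2263

a_post = -0.2263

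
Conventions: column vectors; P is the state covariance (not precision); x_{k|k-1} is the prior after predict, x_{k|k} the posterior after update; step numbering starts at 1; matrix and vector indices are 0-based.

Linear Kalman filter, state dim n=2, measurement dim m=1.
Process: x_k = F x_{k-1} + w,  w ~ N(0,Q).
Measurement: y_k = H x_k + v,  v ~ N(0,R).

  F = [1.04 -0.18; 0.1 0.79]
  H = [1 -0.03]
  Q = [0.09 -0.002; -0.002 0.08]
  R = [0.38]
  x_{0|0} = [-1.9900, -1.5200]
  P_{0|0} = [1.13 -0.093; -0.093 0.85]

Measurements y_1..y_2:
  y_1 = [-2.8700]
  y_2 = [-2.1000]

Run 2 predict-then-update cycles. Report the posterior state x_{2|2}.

step 1: x^-=[-1.7960, -1.3998]  P^-=[1.3746 -0.0801; -0.0801 0.6071]  S=[1.7599]  K=[0.7824; -0.0559]  nu=[-1.1160]  x^+=[-2.6692, -1.3375]  P^+=[0.2972 -0.0032; -0.0032 0.6016]
step 2: x^-=[-2.5352, -1.3235]  P^-=[0.4322 -0.0592; -0.0592 0.4579]  S=[0.8161]  K=[0.5317; -0.0894]  nu=[0.3955]  x^+=[-2.3249, -1.3589]  P^+=[0.2014 -0.0204; -0.0204 0.4514]

x_post = [-2.3249, -1.3589]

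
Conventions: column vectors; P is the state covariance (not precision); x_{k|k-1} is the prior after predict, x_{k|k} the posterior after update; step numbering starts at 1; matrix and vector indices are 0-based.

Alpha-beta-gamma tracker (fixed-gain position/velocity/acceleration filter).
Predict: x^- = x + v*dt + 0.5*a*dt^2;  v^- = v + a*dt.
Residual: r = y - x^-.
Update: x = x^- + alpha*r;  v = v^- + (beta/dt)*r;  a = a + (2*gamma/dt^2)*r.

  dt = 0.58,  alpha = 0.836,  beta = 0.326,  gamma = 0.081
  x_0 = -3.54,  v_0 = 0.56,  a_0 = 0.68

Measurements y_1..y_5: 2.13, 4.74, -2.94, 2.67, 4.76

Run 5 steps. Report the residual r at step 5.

step 1: x_pred=-3.1008  r=5.2308  x^+=1.2721  v^+=3.8945  a^+=3.1990
step 2: x_pred=4.0690  r=0.6710  x^+=4.6300  v^+=6.1270  a^+=3.5221
step 3: x_pred=8.7761  r=-11.7161  x^+=-1.0186  v^+=1.5846  a^+=-2.1200
step 4: x_pred=-0.4561  r=3.1261  x^+=2.1573  v^+=2.1121  a^+=-0.6146
step 5: x_pred=3.2790  r=1.4810  x^+=4.5171  v^+=2.5881  a^+=0.0987

resid = 1.4810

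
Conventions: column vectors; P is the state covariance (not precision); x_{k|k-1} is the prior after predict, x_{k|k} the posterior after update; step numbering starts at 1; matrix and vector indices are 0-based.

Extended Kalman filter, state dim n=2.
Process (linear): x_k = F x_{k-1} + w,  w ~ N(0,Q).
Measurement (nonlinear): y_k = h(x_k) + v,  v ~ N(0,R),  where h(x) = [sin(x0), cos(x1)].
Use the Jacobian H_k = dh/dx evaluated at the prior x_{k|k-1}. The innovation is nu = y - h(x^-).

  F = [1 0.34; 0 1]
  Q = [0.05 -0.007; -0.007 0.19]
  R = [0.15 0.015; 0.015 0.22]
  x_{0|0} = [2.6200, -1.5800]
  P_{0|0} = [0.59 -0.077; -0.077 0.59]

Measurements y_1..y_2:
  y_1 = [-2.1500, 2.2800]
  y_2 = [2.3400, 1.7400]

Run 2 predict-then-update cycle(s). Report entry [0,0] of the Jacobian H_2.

step 1: x^-=[2.0828, -1.5800]  P^-=[0.6558 0.1166; 0.1166 0.7800]  H_jac=[-0.4899 0.0000; 0.0000 1.0000]  S=[0.3074 -0.0421; -0.0421 0.9999]  K=[-1.0352 0.0730; -0.0794 0.7767]  nu=[-3.0218, 2.2892]  x^+=[5.3780, 0.4379]  P^+=[0.3147 0.0005; 0.0005 0.1697]
step 2: x^-=[5.5269, 0.4379]  P^-=[0.3847 0.0512; 0.0512 0.3597]  H_jac=[0.7274 0.0000; 0.0000 -0.4240]  S=[0.3535 -0.0008; -0.0008 0.2847]  K=[0.7913 -0.0741; 0.1042 -0.5355]  nu=[3.0262, 0.8344]  x^+=[7.8598, 0.3064]  P^+=[0.1617 0.0104; 0.0104 0.2741]

H_jac[0,0] = 0.7274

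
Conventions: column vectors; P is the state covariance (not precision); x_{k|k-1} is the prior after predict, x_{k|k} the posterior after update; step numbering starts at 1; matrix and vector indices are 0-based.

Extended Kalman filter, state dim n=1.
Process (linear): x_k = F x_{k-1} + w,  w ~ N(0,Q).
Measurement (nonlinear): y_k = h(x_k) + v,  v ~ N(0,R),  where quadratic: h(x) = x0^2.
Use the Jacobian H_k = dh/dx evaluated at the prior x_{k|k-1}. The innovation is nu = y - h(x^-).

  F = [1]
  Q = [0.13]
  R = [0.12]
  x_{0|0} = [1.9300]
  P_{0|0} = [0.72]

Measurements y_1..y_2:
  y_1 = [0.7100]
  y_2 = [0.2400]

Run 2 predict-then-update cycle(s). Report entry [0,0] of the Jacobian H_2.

H_jac[0,0] = 2.3125

step 1: x^-=[1.9300]  P^-=[0.8500]  H_jac=[3.8600]  S=[12.7847]  K=[0.2566]  nu=[-3.0149]  x^+=[1.1563]  P^+=[0.0080]
step 2: x^-=[1.1563]  P^-=[0.1380]  H_jac=[2.3125]  S=[0.8579]  K=[0.3719]  nu=[-1.0970]  x^+=[0.7483]  P^+=[0.0193]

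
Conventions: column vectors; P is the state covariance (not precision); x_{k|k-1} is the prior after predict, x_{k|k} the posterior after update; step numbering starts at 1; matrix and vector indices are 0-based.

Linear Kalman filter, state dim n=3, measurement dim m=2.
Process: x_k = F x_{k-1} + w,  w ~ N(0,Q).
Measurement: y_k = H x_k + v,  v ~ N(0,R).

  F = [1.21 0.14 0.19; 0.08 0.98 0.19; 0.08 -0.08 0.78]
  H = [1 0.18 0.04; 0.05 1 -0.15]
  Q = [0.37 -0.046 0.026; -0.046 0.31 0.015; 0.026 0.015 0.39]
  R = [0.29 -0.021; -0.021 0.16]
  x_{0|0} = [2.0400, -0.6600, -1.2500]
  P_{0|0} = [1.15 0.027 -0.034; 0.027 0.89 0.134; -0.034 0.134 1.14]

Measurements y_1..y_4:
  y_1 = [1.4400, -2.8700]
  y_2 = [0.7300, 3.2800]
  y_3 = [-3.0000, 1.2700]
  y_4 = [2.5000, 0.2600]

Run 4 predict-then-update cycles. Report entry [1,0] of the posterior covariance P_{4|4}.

P_post[1,0] = -0.0342

step 1: x^-=[2.1385, -0.7211, -0.7590]  P^-=[2.1130 0.2811 0.2740; 0.2811 1.2664 0.2212; 0.2740 0.2212 1.0753]  S=[2.5720 0.5521; 0.5521 1.4135]  K=[0.8655 -0.0935; 0.0130 0.8773; 0.1392 -0.0023]  nu=[-0.5383, -2.3697]  x^+=[1.8942, -2.8070, -0.8285]  P^+=[0.2632 -0.0505 -0.0280; -0.0505 0.1654 0.1520; -0.0280 0.1520 1.0258]
step 2: x^-=[1.7416, -2.7568, -0.2702]  P^-=[0.7737 0.0042 0.1934; 0.0042 0.5554 0.2638; 0.1934 0.2638 0.9950]  S=[1.1041 0.0908; 0.0908 0.6581]  K=[0.7148 -0.0775; 0.0399 0.7786; 0.2415 0.1554]  nu=[-0.5045, 5.9092]  x^+=[0.9232, 1.8241, 0.5265]  P^+=[0.2156 -0.0378 0.0024; -0.0378 0.1490 0.1559; 0.0024 0.1559 0.9079]
step 3: x^-=[1.4725, 1.9615, 0.3386]  P^-=[0.7180 0.0166 0.1999; 0.0166 0.5395 0.2535; 0.1999 0.2535 0.9261]  S=[1.0526 0.0969; 0.0969 0.6447]  K=[0.6990 -0.0702; 0.0466 0.7721; 0.2542 0.1550]  nu=[-4.8391, -0.7144]  x^+=[-1.8600, 1.1846, -1.0024]  P^+=[0.2100 -0.0347 0.0111; -0.0347 0.1459 0.1441; 0.0111 0.1441 0.8349]
step 4: x^-=[-2.2753, 0.8217, -1.0255]  P^-=[0.7115 0.0163 0.1956; 0.0163 0.5302 0.2350; 0.1956 0.2350 0.8841]  S=[1.0450 0.0953; 0.0953 0.6401]  K=[0.6974 -0.0686; 0.0459 0.7677; 0.2489 0.1382]  nu=[4.6684, -0.6017]  x^+=[1.0218, 0.5742, 0.0535]  P^+=[0.2093 -0.0342 0.0127; -0.0342 0.1440 0.1363; 0.0127 0.1363 0.8005]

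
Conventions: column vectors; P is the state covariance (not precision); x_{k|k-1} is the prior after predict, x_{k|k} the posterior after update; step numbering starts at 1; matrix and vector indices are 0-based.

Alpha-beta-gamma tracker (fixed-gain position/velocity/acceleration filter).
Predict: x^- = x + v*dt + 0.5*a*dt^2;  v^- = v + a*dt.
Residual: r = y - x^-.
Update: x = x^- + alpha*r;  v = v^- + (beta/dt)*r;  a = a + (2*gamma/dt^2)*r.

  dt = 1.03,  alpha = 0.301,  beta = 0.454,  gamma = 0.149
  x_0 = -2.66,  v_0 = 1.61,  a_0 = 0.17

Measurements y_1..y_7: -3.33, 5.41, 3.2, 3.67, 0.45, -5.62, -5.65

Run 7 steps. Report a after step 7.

a_post = -3.8298

step 1: x_pred=-0.9115  r=-2.4185  x^+=-1.6395  v^+=0.7191  a^+=-0.5093
step 2: x_pred=-1.1690  r=6.5790  x^+=0.8113  v^+=3.0943  a^+=1.3387
step 3: x_pred=4.7086  r=-1.5086  x^+=4.2545  v^+=3.8082  a^+=0.9149
step 4: x_pred=8.6623  r=-4.9923  x^+=7.1596  v^+=2.5501  a^+=-0.4874
step 5: x_pred=9.5277  r=-9.0777  x^+=6.7953  v^+=-1.9531  a^+=-3.0372
step 6: x_pred=3.1725  r=-8.7925  x^+=0.5260  v^+=-8.9570  a^+=-5.5070
step 7: x_pred=-11.6210  r=5.9710  x^+=-9.8237  v^+=-11.9974  a^+=-3.8298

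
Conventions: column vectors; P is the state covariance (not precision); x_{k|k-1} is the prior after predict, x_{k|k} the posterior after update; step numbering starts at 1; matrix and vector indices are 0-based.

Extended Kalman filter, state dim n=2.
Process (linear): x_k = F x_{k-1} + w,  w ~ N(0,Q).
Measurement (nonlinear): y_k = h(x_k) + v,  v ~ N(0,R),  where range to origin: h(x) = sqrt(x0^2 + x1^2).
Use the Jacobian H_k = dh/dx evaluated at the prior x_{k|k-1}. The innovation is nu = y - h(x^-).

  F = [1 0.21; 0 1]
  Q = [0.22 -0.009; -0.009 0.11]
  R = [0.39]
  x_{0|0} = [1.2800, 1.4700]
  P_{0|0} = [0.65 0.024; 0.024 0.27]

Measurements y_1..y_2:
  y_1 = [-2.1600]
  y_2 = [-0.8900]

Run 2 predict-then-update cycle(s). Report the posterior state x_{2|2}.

step 1: x^-=[1.5887, 1.4700]  P^-=[0.8920 0.0717; 0.0717 0.3800]  H_jac=[0.7340 0.6792]  S=[1.1173]  K=[0.6296; 0.2781]  nu=[-4.3245]  x^+=[-1.1338, 0.2674]  P^+=[0.4492 -0.1239; -0.1239 0.2936]
step 2: x^-=[-1.0776, 0.2674]  P^-=[0.6301 -0.0713; -0.0713 0.4036]  H_jac=[-0.9706 0.2409]  S=[1.0402]  K=[-0.6044; 0.1599]  nu=[-2.0003]  x^+=[0.1313, -0.0525]  P^+=[0.2501 0.0293; 0.0293 0.3770]

x_post = [0.1313, -0.0525]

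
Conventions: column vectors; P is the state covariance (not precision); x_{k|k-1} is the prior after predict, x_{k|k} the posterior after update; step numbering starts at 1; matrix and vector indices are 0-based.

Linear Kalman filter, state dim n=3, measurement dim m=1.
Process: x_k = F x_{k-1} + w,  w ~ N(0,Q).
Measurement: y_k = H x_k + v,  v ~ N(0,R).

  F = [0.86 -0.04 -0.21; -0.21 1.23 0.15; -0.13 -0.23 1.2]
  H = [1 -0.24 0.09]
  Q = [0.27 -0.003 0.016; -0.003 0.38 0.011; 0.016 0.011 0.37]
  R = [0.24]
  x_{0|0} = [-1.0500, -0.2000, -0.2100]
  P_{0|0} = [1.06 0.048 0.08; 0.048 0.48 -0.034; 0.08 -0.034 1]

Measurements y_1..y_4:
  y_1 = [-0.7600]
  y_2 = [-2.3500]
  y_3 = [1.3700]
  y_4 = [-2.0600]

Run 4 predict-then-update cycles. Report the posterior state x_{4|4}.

x_post = [-1.2386, 0.9721, 1.2797]

step 1: x^-=[-0.8509, -0.0570, -0.0695]  P^-=[1.0661 -0.1755 -0.2746; -0.1755 1.1331 0.0081; -0.2746 0.0081 1.8500]  S=[1.4208]  K=[0.7626; -0.3144; -0.0774]  nu=[0.0835]  x^+=[-0.7872, -0.0832, -0.0760]  P^+=[0.2398 0.1651 -0.1907; 0.1651 0.9926 -0.0265; -0.1907 -0.0265 1.8415]
step 2: x^-=[-0.6577, 0.0515, 0.0303]  P^-=[0.5872 -0.0031 -0.6995; -0.0031 1.8506 0.0633; -0.6995 0.0633 3.1623]  S=[0.8323]  K=[0.6308; -0.5305; -0.5168]  nu=[-1.6826]  x^+=[-1.7192, 0.9442, 0.8999]  P^+=[0.2560 0.2754 -0.4282; 0.2754 1.6164 -0.1649; -0.4282 -0.1649 2.9400]
step 3: x^-=[-1.7052, 1.6573, 1.0862]  P^-=[0.7246 0.0418 -1.2453; 0.0418 2.7267 -0.0623; -1.2453 -0.0623 4.9345]  S=[0.9201]  K=[0.6548; -0.6720; -0.8546]  nu=[3.3752]  x^+=[0.5048, -0.6107, -1.7982]  P^+=[0.3301 0.4466 -0.7305; 0.4466 2.3113 -0.5906; -0.7305 -0.5906 4.2626]
step 4: x^-=[0.8362, -1.1269, -2.0831]  P^-=[0.9290 0.1952 -1.9338; 0.1952 3.5845 -0.5694; -1.9338 -0.5694 7.2165]  S=[1.0167]  K=[0.6964; -0.7045; -1.1287]  nu=[-2.9792]  x^+=[-1.2386, 0.9721, 1.2797]  P^+=[0.4358 0.6941 -1.1345; 0.6941 3.0799 -1.3780; -1.1345 -1.3780 5.9212]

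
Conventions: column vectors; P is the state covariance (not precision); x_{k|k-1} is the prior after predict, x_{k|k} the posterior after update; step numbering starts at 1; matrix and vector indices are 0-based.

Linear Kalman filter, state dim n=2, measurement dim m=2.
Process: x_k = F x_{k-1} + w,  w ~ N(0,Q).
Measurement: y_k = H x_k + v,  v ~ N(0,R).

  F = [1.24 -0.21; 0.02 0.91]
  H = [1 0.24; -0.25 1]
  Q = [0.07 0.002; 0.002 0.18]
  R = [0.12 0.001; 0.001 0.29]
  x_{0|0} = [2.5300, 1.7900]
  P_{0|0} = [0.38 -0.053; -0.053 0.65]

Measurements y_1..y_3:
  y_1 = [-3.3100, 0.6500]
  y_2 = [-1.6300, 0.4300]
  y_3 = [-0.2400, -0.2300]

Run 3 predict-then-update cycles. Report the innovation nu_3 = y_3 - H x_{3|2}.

step 1: x^-=[2.7613, 1.6795]  P^-=[0.7106 -0.1724; -0.1724 0.7165]  S=[0.7891 -0.1667; -0.1667 1.1371]  K=[0.8080 -0.1893; 0.1451 0.6893]  nu=[-6.4744, -0.3392]  x^+=[-2.4061, 0.5063]  P^+=[0.1035 -0.0282; -0.0282 0.1930]
step 2: x^-=[-3.0899, 0.4126]  P^-=[0.2524 -0.0640; -0.0640 0.3388]  S=[0.3612 -0.0410; -0.0410 0.6766]  K=[0.6394 -0.1492; 0.1081 0.5310]  nu=[1.3609, -0.7551]  x^+=[-2.1072, 0.1588]  P^+=[0.0819 -0.0221; -0.0221 0.1486]
step 3: x^-=[-2.6462, 0.1024]  P^-=[0.2140 -0.0493; -0.0493 0.3022]  S=[0.3278 -0.0263; -0.0263 0.6302]  K=[0.6058 -0.1378; 0.1114 0.5037]  nu=[2.3816, -0.9939]  x^+=[-1.0665, -0.1330]  P^+=[0.0774 -0.0200; -0.0200 0.1412]

innov = [2.3816, -0.9939]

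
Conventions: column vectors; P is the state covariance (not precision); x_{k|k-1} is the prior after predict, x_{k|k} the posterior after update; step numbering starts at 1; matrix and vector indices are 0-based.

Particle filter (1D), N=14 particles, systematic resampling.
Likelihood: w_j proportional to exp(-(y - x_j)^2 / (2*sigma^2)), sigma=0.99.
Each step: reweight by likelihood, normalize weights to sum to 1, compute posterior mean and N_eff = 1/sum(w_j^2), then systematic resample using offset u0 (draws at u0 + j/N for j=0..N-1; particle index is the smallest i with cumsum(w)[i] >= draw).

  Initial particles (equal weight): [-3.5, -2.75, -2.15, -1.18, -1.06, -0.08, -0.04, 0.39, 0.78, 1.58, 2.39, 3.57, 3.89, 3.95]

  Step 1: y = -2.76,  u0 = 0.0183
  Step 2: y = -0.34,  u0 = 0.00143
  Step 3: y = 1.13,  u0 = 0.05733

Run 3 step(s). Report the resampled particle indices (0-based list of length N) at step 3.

step 1: w=[0.2402, 0.3176, 0.2627, 0.0889, 0.0727, 0.0081, 0.0073, 0.0020, 0.0005, 0.0000, 0.0000, 0.0000, 0.0000, 0.0000]  mean=-2.4604  Neff=4.1520  idx=[0, 0, 0, 0, 1, 1, 1, 1, 2, 2, 2, 2, 3, 4]
step 2: w=[0.0025, 0.0025, 0.0025, 0.0025, 0.0211, 0.0211, 0.0211, 0.0211, 0.0768, 0.0768, 0.0768, 0.0768, 0.2850, 0.3135]  mean=-1.5960  Neff=4.8812  idx=[0, 6, 8, 9, 10, 11, 12, 12, 12, 12, 13, 13, 13, 13]
step 3: w=[0.0000, 0.0007, 0.0066, 0.0066, 0.0066, 0.0066, 0.1050, 0.1050, 0.1050, 0.1050, 0.1382, 0.1382, 0.1382, 0.1382]  mean=-1.1405  Neff=8.2857  idx=[6, 6, 7, 8, 9, 9, 10, 10, 11, 11, 12, 12, 13, 13]

resampled_idx = [6, 6, 7, 8, 9, 9, 10, 10, 11, 11, 12, 12, 13, 13]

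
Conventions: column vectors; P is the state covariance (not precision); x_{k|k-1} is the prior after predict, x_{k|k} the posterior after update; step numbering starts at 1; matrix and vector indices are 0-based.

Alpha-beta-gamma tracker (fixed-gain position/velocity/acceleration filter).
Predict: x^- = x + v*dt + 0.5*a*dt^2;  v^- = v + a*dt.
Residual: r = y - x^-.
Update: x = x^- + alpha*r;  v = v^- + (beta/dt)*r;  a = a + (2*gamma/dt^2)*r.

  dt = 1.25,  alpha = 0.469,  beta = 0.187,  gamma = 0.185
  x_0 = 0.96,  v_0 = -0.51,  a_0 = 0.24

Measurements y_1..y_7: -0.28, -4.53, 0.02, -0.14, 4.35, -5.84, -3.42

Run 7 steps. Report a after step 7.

step 1: x_pred=0.5100  r=-0.7900  x^+=0.1395  v^+=-0.3282  a^+=0.0529
step 2: x_pred=-0.2294  r=-4.3006  x^+=-2.2464  v^+=-0.9054  a^+=-0.9655
step 3: x_pred=-4.1324  r=4.1524  x^+=-2.1849  v^+=-1.4910  a^+=0.0178
step 4: x_pred=-4.0348  r=3.8948  x^+=-2.2081  v^+=-0.8861  a^+=0.9401
step 5: x_pred=-2.5813  r=6.9313  x^+=0.6695  v^+=1.3260  a^+=2.5814
step 6: x_pred=4.3437  r=-10.1837  x^+=-0.4325  v^+=3.0293  a^+=0.1699
step 7: x_pred=3.4869  r=-6.9069  x^+=0.2476  v^+=2.2084  a^+=-1.4656

a_post = -1.4656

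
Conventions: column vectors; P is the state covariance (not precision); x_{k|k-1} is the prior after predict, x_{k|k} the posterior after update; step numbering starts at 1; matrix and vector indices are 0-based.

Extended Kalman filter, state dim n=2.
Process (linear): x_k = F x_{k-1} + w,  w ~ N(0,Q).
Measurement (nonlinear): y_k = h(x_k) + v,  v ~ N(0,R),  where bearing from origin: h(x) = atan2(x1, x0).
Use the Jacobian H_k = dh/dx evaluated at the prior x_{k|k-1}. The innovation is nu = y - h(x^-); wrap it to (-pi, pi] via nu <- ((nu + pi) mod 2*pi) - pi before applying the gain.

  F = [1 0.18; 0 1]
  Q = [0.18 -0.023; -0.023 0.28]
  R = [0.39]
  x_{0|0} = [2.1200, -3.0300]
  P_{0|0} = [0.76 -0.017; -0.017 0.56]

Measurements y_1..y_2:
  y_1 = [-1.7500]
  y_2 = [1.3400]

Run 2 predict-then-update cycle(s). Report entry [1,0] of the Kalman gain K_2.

K[1,0] = 0.2020

step 1: x^-=[1.5746, -3.0300]  P^-=[0.9520 0.0608; 0.0608 0.8400]  H_jac=[0.2599 0.1350]  S=[0.4739]  K=[0.5394; 0.2727]  nu=[-0.6585]  x^+=[1.2194, -3.2096]  P^+=[0.8142 -0.0089; -0.0089 0.8048]
step 2: x^-=[0.6417, -3.2096]  P^-=[1.0170 0.1129; 0.1129 1.0848]  H_jac=[0.2996 0.0599]  S=[0.4892]  K=[0.6366; 0.2020]  nu=[2.7135]  x^+=[2.3692, -2.6615]  P^+=[0.8187 0.0500; 0.0500 1.0648]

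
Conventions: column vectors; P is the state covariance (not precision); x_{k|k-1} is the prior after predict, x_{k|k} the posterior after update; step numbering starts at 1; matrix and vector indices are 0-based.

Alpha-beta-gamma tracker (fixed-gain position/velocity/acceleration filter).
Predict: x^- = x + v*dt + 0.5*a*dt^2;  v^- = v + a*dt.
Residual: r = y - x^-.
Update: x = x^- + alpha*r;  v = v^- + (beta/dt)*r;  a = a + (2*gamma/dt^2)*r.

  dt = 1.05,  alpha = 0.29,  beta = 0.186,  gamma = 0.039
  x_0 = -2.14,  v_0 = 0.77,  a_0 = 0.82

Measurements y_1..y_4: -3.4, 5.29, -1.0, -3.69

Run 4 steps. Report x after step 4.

x_post = 3.5735

step 1: x_pred=-0.8795  r=-2.5205  x^+=-1.6104  v^+=1.1845  a^+=0.6417
step 2: x_pred=-0.0130  r=5.3030  x^+=1.5249  v^+=2.7977  a^+=1.0169
step 3: x_pred=5.0230  r=-6.0230  x^+=3.2763  v^+=2.7984  a^+=0.5907
step 4: x_pred=6.5403  r=-10.2303  x^+=3.5735  v^+=1.6065  a^+=-0.1330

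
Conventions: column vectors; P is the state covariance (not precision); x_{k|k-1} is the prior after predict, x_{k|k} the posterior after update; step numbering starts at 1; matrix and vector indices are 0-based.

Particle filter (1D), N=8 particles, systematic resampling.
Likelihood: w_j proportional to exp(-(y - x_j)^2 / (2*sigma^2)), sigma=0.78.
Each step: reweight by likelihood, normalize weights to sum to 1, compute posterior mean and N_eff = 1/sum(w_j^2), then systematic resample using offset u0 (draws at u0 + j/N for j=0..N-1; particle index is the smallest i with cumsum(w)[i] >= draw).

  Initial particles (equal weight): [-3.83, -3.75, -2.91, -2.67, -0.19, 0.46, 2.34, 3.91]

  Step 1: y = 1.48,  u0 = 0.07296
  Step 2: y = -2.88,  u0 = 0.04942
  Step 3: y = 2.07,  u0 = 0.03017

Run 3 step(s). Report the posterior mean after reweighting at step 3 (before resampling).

post_mean = 0.1547

step 1: w=[0.0000, 0.0000, 0.0000, 0.0000, 0.0937, 0.3943, 0.5048, 0.0072]  mean=1.3731  Neff=2.3860  idx=[4, 5, 5, 5, 6, 6, 6, 6]
step 2: w=[0.8931, 0.0356, 0.0356, 0.0356, 0.0000, 0.0000, 0.0000, 0.0000]  mean=-0.1205  Neff=1.2478  idx=[0, 0, 0, 0, 0, 0, 0, 1]
step 3: w=[0.0671, 0.0671, 0.0671, 0.0671, 0.0671, 0.0671, 0.0671, 0.5303]  mean=0.1547  Neff=3.1975  idx=[0, 2, 4, 6, 7, 7, 7, 7]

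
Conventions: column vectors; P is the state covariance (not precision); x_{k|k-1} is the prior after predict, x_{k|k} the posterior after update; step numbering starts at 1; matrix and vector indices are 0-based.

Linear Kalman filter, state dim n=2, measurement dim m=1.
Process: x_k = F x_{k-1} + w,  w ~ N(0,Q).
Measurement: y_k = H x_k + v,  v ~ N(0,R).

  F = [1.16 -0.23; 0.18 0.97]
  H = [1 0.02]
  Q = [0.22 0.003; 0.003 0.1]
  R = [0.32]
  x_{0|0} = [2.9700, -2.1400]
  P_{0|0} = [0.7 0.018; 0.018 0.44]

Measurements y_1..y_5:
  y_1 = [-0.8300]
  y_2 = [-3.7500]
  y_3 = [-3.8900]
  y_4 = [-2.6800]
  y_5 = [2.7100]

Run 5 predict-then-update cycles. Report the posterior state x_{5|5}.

step 1: x^-=[3.9374, -1.5412]  P^-=[1.1756 0.0705; 0.0705 0.5430]  S=[1.4986]  K=[0.7854; 0.0543]  nu=[-4.7366]  x^+=[0.2174, -1.7984]  P^+=[0.2512 0.0066; 0.0066 0.5385]
step 2: x^-=[0.6658, -1.7053]  P^-=[0.5830 -0.0575; -0.0575 0.6172]  S=[0.9009]  K=[0.6458; -0.0502]  nu=[-4.3817]  x^+=[-2.1639, -1.4854]  P^+=[0.2072 -0.0284; -0.0284 0.6149]
step 3: x^-=[-2.1685, -1.8304]  P^-=[0.5465 -0.1216; -0.1216 0.6754]  S=[0.8619]  K=[0.6312; -0.1255]  nu=[-1.6849]  x^+=[-3.2321, -1.6190]  P^+=[0.2031 -0.0534; -0.0534 0.6618]
step 4: x^-=[-3.3768, -2.1522]  P^-=[0.5567 -0.1601; -0.1601 0.7106]  S=[0.8706]  K=[0.6358; -0.1676]  nu=[0.7399]  x^+=[-2.9064, -2.2762]  P^+=[0.2048 -0.0673; -0.0673 0.6862]
step 5: x^-=[-2.8479, -2.7311]  P^-=[0.5678 -0.1803; -0.1803 0.7287]  S=[0.8809]  K=[0.6405; -0.1881]  nu=[5.6125]  x^+=[0.7469, -3.7871]  P^+=[0.2064 -0.0742; -0.0742 0.6976]

x_post = [0.7469, -3.7871]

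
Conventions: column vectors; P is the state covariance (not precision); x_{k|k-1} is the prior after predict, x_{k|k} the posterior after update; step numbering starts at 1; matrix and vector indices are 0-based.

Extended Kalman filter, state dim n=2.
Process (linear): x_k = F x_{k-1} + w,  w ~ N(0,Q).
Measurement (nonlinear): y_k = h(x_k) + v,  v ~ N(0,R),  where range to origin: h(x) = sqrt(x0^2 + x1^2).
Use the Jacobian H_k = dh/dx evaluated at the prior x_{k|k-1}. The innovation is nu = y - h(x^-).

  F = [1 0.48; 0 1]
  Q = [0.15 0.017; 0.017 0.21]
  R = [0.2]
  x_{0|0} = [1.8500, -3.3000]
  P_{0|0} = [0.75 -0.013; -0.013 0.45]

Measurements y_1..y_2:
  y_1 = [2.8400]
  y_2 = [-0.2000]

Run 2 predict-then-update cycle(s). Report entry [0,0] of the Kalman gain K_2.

K[0,0] = -0.7717

step 1: x^-=[0.2660, -3.3000]  P^-=[0.9912 0.2200; 0.2200 0.6600]  H_jac=[0.0803 -0.9968]  S=[0.8269]  K=[-0.1689; -0.7742]  nu=[-0.4707]  x^+=[0.3455, -2.9356]  P^+=[0.9676 0.1119; 0.1119 0.1644]
step 2: x^-=[-1.0636, -2.9356]  P^-=[1.2629 0.2078; 0.2078 0.3744]  H_jac=[-0.3406 -0.9402]  S=[0.8105]  K=[-0.7717; -0.5216]  nu=[-3.3223]  x^+=[1.5004, -1.2028]  P^+=[0.7801 -0.1185; -0.1185 0.1539]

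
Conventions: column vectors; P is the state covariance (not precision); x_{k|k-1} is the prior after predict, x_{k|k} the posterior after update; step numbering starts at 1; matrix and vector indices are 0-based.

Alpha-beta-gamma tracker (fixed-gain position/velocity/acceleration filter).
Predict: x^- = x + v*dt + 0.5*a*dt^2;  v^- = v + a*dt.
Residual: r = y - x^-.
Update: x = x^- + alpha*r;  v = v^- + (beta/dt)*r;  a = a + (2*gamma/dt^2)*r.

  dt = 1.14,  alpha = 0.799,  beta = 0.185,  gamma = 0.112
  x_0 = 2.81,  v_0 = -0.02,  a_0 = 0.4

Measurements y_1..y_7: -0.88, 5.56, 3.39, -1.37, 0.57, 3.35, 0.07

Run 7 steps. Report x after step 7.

x_post = 0.4949

step 1: x_pred=3.0471  r=-3.9271  x^+=-0.0906  v^+=-0.2013  a^+=-0.2769
step 2: x_pred=-0.5000  r=6.0600  x^+=4.3419  v^+=0.4665  a^+=0.7676
step 3: x_pred=5.3725  r=-1.9825  x^+=3.7885  v^+=1.0199  a^+=0.4259
step 4: x_pred=5.2279  r=-6.5979  x^+=-0.0438  v^+=0.4347  a^+=-0.7113
step 5: x_pred=-0.0105  r=0.5805  x^+=0.4533  v^+=-0.2820  a^+=-0.6112
step 6: x_pred=-0.2653  r=3.6153  x^+=2.6233  v^+=-0.3921  a^+=0.0119
step 7: x_pred=2.1840  r=-2.1140  x^+=0.4949  v^+=-0.7216  a^+=-0.3525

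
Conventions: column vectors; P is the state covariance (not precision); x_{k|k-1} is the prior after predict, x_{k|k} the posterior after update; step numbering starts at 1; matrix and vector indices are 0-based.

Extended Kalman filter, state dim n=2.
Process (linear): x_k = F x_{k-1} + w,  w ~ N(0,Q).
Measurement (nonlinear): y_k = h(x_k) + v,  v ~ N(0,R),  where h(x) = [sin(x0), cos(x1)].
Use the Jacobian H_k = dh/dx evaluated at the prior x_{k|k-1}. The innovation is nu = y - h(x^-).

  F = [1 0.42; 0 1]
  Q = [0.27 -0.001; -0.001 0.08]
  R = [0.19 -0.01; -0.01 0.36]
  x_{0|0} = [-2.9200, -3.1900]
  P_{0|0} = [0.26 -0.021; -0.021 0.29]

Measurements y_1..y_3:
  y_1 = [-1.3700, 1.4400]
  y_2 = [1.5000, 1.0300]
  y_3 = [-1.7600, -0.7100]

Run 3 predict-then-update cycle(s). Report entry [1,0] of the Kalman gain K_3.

K[1,0] = 0.2849

step 1: x^-=[-4.2598, -3.1900]  P^-=[0.5635 0.0998; 0.0998 0.3700]  H_jac=[-0.4373 0.0000; 0.0000 -0.0484]  S=[0.2978 -0.0079; -0.0079 0.3609]  K=[-0.8284 -0.0315; -0.1480 -0.0528]  nu=[-2.2693, 2.4388]  x^+=[-2.4566, -2.9831]  P^+=[0.3592 0.0631; 0.0631 0.3626]
step 2: x^-=[-3.7095, -2.9831]  P^-=[0.7462 0.2144; 0.2144 0.4426]  H_jac=[-0.8430 0.0000; 0.0000 0.1578]  S=[0.7203 -0.0385; -0.0385 0.3710]  K=[-0.8733 0.0005; -0.2422 0.1631]  nu=[0.9621, 2.0175]  x^+=[-4.5487, -2.8870]  P^+=[0.1968 0.0565; 0.0565 0.3874]
step 3: x^-=[-5.7612, -2.8870]  P^-=[0.5827 0.2182; 0.2182 0.4674]  H_jac=[0.8668 0.0000; 0.0000 0.2519]  S=[0.6278 0.0376; 0.0376 0.3897]  K=[0.8007 0.0637; 0.2849 0.2746]  nu=[-2.2586, 0.2578]  x^+=[-7.5532, -3.4596]  P^+=[0.1748 0.0593; 0.0593 0.3812]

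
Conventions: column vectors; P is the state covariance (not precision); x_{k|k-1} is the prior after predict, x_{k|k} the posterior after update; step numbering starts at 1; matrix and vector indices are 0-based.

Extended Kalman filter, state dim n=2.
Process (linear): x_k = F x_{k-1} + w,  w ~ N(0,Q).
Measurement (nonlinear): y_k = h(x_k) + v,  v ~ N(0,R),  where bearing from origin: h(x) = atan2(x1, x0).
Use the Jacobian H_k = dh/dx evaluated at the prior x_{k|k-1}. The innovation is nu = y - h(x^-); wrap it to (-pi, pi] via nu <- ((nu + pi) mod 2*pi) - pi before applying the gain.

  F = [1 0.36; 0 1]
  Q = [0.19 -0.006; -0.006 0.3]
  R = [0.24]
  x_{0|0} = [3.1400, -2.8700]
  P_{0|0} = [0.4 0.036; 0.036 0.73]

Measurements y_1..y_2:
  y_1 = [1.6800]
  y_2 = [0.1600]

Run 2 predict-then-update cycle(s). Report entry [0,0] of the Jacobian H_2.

step 1: x^-=[2.1068, -2.8700]  P^-=[0.7105 0.2928; 0.2928 1.0300]  H_jac=[0.2264 0.1662]  S=[0.3269]  K=[0.6410; 0.7265]  nu=[2.6176]  x^+=[3.7846, -0.9685]  P^+=[0.5762 0.1406; 0.1406 0.8575]
step 2: x^-=[3.4359, -0.9685]  P^-=[0.9786 0.4433; 0.4433 1.1575]  H_jac=[0.0760 0.2696]  S=[0.3480]  K=[0.5572; 0.9937]  nu=[0.4347]  x^+=[3.6782, -0.5365]  P^+=[0.8705 0.2506; 0.2506 0.8139]

H_jac[0,0] = 0.0760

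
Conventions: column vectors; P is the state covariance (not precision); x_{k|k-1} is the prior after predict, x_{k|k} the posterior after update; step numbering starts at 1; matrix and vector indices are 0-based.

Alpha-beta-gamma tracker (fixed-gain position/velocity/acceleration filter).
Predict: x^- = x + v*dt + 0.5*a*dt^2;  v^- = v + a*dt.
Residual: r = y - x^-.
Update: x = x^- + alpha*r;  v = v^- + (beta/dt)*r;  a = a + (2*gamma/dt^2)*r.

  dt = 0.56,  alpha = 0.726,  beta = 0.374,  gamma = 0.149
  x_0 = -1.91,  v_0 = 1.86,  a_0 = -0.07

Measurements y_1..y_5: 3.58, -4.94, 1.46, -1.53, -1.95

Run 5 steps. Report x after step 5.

step 1: x_pred=-0.8794  r=4.4594  x^+=2.3581  v^+=4.7990  a^+=4.1675
step 2: x_pred=5.6991  r=-10.6391  x^+=-2.0249  v^+=0.0275  a^+=-5.9423
step 3: x_pred=-2.9413  r=4.4013  x^+=0.2541  v^+=-0.3608  a^+=-1.7600
step 4: x_pred=-0.2239  r=-1.3061  x^+=-1.1721  v^+=-2.2186  a^+=-3.0010
step 5: x_pred=-2.8851  r=0.9351  x^+=-2.2062  v^+=-3.2747  a^+=-2.1124

x_post = -2.2062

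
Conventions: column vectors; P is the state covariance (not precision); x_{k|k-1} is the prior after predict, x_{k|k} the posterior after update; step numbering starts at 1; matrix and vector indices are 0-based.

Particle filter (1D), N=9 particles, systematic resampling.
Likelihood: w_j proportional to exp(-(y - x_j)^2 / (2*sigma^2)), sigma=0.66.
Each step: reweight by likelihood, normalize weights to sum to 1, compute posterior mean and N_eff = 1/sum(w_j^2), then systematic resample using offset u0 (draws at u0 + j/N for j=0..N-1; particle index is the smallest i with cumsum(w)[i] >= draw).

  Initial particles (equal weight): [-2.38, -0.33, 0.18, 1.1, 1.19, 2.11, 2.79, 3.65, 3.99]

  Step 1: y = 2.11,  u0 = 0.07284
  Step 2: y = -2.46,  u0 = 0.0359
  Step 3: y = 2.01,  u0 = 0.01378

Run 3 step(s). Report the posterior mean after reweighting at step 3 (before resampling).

post_mean = 1.1440

step 1: w=[0.0000, 0.0005, 0.0059, 0.1306, 0.1594, 0.4211, 0.2477, 0.0277, 0.0073]  mean=2.0438  Neff=3.5465  idx=[3, 4, 4, 5, 5, 5, 6, 6, 6]
step 2: w=[0.5129, 0.2435, 0.2435, 0.0000, 0.0000, 0.0000, 0.0000, 0.0000, 0.0000]  mean=1.1440  Neff=2.6204  idx=[0, 0, 0, 0, 0, 1, 1, 2, 2]
step 3: w=[0.1022, 0.1022, 0.1022, 0.1022, 0.1022, 0.1222, 0.1222, 0.1222, 0.1222]  mean=1.1440  Neff=8.9285  idx=[0, 1, 2, 3, 4, 5, 6, 7, 8]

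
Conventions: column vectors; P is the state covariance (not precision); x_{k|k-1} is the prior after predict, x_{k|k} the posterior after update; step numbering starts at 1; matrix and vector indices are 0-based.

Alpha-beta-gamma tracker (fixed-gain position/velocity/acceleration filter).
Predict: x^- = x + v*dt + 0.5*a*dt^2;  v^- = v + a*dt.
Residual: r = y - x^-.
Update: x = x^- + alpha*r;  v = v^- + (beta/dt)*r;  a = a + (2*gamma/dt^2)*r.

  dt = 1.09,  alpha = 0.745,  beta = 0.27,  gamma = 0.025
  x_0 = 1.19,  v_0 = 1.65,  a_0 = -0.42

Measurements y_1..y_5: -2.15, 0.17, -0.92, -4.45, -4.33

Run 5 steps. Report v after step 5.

step 1: x_pred=2.7390  r=-4.8890  x^+=-0.9033  v^+=-0.0188  a^+=-0.6257
step 2: x_pred=-1.2956  r=1.4656  x^+=-0.2037  v^+=-0.3379  a^+=-0.5641
step 3: x_pred=-0.9071  r=-0.0129  x^+=-0.9167  v^+=-0.9559  a^+=-0.5646
step 4: x_pred=-2.2941  r=-2.1559  x^+=-3.9002  v^+=-2.1054  a^+=-0.6553
step 5: x_pred=-6.5844  r=2.2544  x^+=-4.9049  v^+=-2.2613  a^+=-0.5605

v_post = -2.2613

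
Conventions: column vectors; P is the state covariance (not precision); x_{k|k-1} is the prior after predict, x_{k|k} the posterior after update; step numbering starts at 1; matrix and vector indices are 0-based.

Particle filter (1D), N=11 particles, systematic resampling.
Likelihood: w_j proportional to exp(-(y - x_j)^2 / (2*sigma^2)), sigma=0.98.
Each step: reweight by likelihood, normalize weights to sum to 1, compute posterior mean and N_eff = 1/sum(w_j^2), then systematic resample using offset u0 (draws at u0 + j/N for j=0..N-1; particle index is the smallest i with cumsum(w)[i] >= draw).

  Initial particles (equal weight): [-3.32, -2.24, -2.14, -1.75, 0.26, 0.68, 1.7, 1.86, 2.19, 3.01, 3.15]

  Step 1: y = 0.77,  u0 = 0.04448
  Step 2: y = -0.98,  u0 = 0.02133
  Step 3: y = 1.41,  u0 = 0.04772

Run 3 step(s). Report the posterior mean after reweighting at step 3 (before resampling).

post_mean = 0.4544

step 1: w=[0.0000, 0.0025, 0.0034, 0.0102, 0.2440, 0.2782, 0.1781, 0.1505, 0.0978, 0.0205, 0.0146]  mean=1.1264  Neff=4.9589  idx=[4, 4, 4, 5, 5, 5, 6, 6, 7, 7, 8]
step 2: w=[0.2094, 0.2094, 0.2094, 0.1111, 0.1111, 0.1111, 0.0111, 0.0111, 0.0070, 0.0070, 0.0025]  mean=0.4591  Neff=5.9212  idx=[0, 0, 0, 1, 1, 2, 2, 3, 4, 4, 5]
step 3: w=[0.0767, 0.0767, 0.0767, 0.0767, 0.0767, 0.0767, 0.0767, 0.1157, 0.1157, 0.1157, 0.1157]  mean=0.4544  Neff=10.5505  idx=[0, 1, 2, 4, 5, 6, 7, 8, 9, 9, 10]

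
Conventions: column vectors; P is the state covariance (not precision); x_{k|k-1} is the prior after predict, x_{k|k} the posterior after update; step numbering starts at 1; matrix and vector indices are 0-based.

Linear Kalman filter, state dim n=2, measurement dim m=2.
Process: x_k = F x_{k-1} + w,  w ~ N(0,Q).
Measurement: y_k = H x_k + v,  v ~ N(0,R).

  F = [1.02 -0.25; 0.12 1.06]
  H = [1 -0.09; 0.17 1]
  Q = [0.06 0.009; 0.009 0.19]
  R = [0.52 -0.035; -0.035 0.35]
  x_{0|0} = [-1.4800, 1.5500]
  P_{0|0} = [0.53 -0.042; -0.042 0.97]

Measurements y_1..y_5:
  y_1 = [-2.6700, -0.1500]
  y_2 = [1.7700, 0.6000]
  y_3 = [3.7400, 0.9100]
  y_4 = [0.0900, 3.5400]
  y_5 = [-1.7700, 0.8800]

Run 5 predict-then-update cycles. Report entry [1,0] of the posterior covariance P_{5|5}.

step 1: x^-=[-1.8971, 1.4654]  P^-=[0.6935 -0.2273; -0.2273 1.2768]  S=[1.2647 -0.2559; -0.2559 1.5696]  K=[0.5692 0.0231; -0.1148 0.7702]  nu=[-0.6410, -1.2929]  x^+=[-2.2917, 0.5433]  P^+=[0.2897 -0.0611; -0.0611 0.2840]
step 2: x^-=[-2.4734, 0.3008]  P^-=[0.4103 -0.0950; -0.0950 0.4977]  S=[0.9514 -0.1036; -0.1036 0.8272]  K=[0.4429 0.0249; -0.0847 0.5715]  nu=[4.2705, 0.7196]  x^+=[-0.5640, 0.3503]  P^+=[0.2254 -0.0451; -0.0451 0.2107]
step 3: x^-=[-0.6628, 0.3037]  P^-=[0.3307 -0.0666; -0.0666 0.4185]  S=[0.8660 -0.0821; -0.0821 0.7554]  K=[0.3915 0.0287; -0.0701 0.5314]  nu=[4.4302, 0.7190]  x^+=[1.0920, 0.3753]  P^+=[0.1992 -0.0375; -0.0375 0.1948]
step 4: x^-=[1.0200, 0.5288]  P^-=[0.2985 -0.0577; -0.0577 0.4022]  S=[0.8322 -0.0772; -0.0772 0.7412]  K=[0.3677 0.0290; -0.0643 0.5227]  nu=[-0.8824, 2.8377]  x^+=[0.7778, 2.0689]  P^+=[0.1871 -0.0345; -0.0345 0.1911]
step 5: x^-=[0.2761, 2.2863]  P^-=[0.2842 -0.0550; -0.0550 0.3986]  S=[0.8173 -0.0768; -0.0768 0.7381]  K=[0.3564 0.0280; -0.0623 0.5209]  nu=[-1.8404, -1.4533]  x^+=[-0.4203, 1.6440]  P^+=[0.1813 -0.0335; -0.0335 0.1902]

P_post[1,0] = -0.0335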